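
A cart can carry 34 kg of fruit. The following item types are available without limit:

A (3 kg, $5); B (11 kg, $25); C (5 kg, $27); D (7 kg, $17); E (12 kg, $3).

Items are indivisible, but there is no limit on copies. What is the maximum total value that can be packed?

$167

Best value-per-unit is C at 27/5; filling with it alone gives 6×27 = 162.
Optimal mix: 1×A + 6×C → weight 33, value 167.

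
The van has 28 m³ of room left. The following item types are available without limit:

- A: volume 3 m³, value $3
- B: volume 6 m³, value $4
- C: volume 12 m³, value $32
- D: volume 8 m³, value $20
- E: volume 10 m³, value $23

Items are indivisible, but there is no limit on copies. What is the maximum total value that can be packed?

$72

Best value-per-unit is C at 32/12; filling with it alone gives 2×32 = 64.
Optimal mix: 1×C + 2×D → volume 28, value 72.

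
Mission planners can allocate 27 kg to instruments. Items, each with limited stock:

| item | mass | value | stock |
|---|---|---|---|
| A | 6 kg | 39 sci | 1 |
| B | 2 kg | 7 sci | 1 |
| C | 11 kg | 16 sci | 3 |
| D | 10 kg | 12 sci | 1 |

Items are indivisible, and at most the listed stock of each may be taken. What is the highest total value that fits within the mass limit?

Top feasible selections:
- 1×A + 1×C + 1×D: mass 27, value 67
- 1×A + 1×B + 1×C: mass 19, value 62
- 1×A + 1×B + 1×D: mass 18, value 58
Best: 67 sci.

67 sci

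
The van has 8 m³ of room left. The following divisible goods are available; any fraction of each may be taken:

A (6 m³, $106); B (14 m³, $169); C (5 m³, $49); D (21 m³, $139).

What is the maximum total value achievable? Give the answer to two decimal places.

130.14

Take in order of value per unit:
- A (106/6 per unit): all 6 → value 106, running total 106.00
- B (169/14 per unit): 2 of 14 → value 2×169/14 = 24.1429, running total 130.14
Total 130.14.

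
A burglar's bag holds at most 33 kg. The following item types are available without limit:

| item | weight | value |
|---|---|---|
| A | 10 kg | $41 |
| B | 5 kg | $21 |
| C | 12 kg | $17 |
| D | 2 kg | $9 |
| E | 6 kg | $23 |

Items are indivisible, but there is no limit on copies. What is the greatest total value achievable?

$147

Best value-per-unit is D at 9/2; filling with it alone gives 16×9 = 144.
Optimal mix: 1×B + 14×D → weight 33, value 147.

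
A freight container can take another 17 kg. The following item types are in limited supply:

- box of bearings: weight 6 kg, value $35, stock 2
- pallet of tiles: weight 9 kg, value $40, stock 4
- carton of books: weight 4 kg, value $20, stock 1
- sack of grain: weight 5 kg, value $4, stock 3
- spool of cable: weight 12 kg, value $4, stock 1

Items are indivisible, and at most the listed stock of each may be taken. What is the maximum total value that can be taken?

Best selections within weight 17 and stock limits:
- 2×box of bearings + 1×carton of books: weight 16, value 90
- 1×box of bearings + 1×pallet of tiles: weight 15, value 75
- 2×box of bearings + 1×sack of grain: weight 17, value 74
Best: $90.

$90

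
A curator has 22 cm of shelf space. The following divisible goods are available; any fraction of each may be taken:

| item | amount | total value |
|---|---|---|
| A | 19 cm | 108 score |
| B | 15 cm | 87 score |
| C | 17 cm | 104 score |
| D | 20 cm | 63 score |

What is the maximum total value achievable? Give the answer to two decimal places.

133.00

Take in order of value per unit:
- C (104/17 per unit): all 17 → value 104, running total 104.00
- B (87/15 per unit): 5 of 15 → value 5×87/15 = 29.0000, running total 133.00
Total 133.00.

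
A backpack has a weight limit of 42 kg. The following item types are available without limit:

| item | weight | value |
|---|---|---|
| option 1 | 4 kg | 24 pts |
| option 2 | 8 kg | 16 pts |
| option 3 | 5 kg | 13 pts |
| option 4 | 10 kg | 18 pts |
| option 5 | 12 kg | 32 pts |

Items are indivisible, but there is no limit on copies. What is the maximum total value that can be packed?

Best value-per-unit is option 1 at 24/4, and filling with it alone uses weight 10×4=40. No mix of the others beats 10×24 = 240.

240 pts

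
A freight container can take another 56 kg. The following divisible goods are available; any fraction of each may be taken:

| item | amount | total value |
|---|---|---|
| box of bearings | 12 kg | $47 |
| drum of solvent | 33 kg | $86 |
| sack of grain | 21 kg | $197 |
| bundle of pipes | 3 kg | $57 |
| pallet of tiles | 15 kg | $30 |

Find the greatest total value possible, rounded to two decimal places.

Take in order of value per unit:
- bundle of pipes (57/3 per unit): all 3 → value 57, running total 57.00
- sack of grain (197/21 per unit): all 21 → value 197, running total 254.00
- box of bearings (47/12 per unit): all 12 → value 47, running total 301.00
- drum of solvent (86/33 per unit): 20 of 33 → value 20×86/33 = 52.1212, running total 353.12
Total 353.12.

353.12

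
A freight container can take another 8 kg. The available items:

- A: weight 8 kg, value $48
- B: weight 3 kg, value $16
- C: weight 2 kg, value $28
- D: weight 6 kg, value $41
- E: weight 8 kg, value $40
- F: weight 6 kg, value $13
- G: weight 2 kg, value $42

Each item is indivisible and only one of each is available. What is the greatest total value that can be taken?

$86

Check high-value combinations within 8 kg:
- B+C+G: weight 3+2+2=7, value 16+28+42=86
- D+G: weight 6+2=8, value 41+42=83
- C+G: weight 2+2=4, value 28+42=70
Best: $86.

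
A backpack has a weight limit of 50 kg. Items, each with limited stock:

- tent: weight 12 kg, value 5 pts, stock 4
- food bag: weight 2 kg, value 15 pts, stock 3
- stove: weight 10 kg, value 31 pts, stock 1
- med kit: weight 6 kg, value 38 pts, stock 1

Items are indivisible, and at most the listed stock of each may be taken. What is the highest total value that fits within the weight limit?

Best selections within weight 50 and stock limits:
- 2×tent + 3×food bag + 1×stove + 1×med kit: weight 46, value 124
- 1×tent + 3×food bag + 1×stove + 1×med kit: weight 34, value 119
Best: 124 pts.

124 pts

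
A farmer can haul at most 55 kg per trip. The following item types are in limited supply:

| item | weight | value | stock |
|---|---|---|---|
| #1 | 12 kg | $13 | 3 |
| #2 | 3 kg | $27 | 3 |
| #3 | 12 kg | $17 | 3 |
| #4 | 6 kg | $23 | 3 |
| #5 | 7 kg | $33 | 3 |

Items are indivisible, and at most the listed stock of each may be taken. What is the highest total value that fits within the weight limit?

Top feasible selections:
- 3×#2 + 3×#4 + 3×#5: weight 48, value 249
- 3×#2 + 1×#3 + 2×#4 + 3×#5: weight 54, value 243
Best: $249.

$249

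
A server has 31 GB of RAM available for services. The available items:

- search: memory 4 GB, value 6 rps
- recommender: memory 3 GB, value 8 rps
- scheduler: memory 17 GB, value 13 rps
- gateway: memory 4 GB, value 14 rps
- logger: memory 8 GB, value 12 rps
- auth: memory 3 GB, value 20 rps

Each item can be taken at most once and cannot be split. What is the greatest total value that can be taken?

61 rps

Check high-value combinations within 31 GB:
- search+recommender+scheduler+gateway+auth: memory 4+3+17+4+3=31, value 6+8+13+14+20=61
- search+recommender+gateway+logger+auth: memory 4+3+4+8+3=22, value 6+8+14+12+20=60
- recommender+scheduler+gateway+auth: memory 3+17+4+3=27, value 8+13+14+20=55
- recommender+gateway+logger+auth: memory 3+4+8+3=18, value 8+14+12+20=54
Best: 61 rps.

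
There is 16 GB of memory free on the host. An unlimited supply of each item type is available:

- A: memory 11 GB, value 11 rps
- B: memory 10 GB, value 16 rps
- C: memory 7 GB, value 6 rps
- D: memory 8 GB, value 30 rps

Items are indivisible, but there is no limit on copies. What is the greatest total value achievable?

Best value-per-unit is D at 30/8, and filling with it alone uses memory 2×8=16. No mix of the others beats 2×30 = 60.

60 rps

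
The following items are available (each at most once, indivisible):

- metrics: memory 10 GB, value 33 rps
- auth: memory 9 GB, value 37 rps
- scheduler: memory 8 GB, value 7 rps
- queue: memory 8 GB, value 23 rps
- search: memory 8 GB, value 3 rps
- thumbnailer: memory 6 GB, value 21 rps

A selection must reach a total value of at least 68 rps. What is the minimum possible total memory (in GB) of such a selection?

19

Subsets with value ≥ 68, sorted by total memory:
- metrics+auth: memory 19, value 70
- auth+queue+thumbnailer: memory 23, value 81
- metrics+queue+thumbnailer: memory 24, value 77
Minimum memory: 19 GB.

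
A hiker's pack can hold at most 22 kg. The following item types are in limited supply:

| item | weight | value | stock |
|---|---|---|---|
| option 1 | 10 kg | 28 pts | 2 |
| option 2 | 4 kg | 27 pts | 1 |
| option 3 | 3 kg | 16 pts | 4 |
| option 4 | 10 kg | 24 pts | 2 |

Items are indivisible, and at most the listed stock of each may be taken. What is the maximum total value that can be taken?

92 pts

Best selections within weight 22 and stock limits:
- 1×option 1 + 4×option 3: weight 22, value 92
- 1×option 2 + 4×option 3: weight 16, value 91
- 4×option 3 + 1×option 4: weight 22, value 88
Best: 92 pts.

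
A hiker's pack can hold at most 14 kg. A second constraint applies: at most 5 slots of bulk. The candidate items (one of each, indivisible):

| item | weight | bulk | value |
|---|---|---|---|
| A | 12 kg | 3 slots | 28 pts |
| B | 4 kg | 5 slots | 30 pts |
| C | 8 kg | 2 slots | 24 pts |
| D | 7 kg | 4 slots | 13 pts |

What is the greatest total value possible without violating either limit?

Feasible sets respecting both limits:
- B: weight 4, bulk 5, value 30
- A: weight 12, bulk 3, value 28
- C: weight 8, bulk 2, value 24
- D: weight 7, bulk 4, value 13
Best: 30 pts.

30 pts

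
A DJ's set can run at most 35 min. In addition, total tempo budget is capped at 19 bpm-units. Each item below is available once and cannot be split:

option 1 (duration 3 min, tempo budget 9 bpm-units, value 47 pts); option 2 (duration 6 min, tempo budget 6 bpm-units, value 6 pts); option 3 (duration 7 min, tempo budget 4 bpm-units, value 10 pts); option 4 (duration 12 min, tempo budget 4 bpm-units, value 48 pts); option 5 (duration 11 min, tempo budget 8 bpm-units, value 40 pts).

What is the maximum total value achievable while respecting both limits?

105 pts

Feasible sets respecting both limits:
- option 1+option 3+option 4: duration 22, tempo budget 17, value 105
- option 1+option 2+option 4: duration 21, tempo budget 19, value 101
- option 3+option 4+option 5: duration 30, tempo budget 16, value 98
- option 1+option 4: duration 15, tempo budget 13, value 95
Best: 105 pts.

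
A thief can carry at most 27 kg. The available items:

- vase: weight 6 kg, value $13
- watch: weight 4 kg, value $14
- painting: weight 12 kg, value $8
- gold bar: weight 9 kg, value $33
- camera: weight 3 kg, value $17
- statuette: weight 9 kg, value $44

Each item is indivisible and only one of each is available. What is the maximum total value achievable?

Check high-value combinations within 27 kg:
- watch+gold bar+camera+statuette: weight 4+9+3+9=25, value 14+33+17+44=108
- vase+gold bar+camera+statuette: weight 6+9+3+9=27, value 13+33+17+44=107
- gold bar+camera+statuette: weight 9+3+9=21, value 33+17+44=94
Best: $108.

$108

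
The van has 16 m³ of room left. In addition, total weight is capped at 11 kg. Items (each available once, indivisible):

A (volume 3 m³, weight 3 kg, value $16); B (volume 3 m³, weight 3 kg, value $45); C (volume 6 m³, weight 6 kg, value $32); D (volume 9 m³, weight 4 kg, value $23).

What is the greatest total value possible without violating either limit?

$84

Feasible sets respecting both limits:
- A+B+D: volume 15, weight 10, value 84
- B+C: volume 9, weight 9, value 77
- B+D: volume 12, weight 7, value 68
Best: $84.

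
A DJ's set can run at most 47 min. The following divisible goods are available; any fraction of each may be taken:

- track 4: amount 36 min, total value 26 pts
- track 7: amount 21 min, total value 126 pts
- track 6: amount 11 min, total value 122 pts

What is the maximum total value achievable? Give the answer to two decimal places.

258.83

Take in order of value per unit:
- track 6 (122/11 per unit): all 11 → value 122, running total 122.00
- track 7 (126/21 per unit): all 21 → value 126, running total 248.00
- track 4 (26/36 per unit): 15 of 36 → value 15×26/36 = 10.8333, running total 258.83
Total 258.83.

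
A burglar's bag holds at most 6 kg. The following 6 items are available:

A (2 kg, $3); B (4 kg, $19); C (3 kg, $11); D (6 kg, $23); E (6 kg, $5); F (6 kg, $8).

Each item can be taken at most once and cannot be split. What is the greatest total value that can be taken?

$23

Check high-value combinations within 6 kg:
- D: weight 6, value 23
- A+B: weight 2+4=6, value 3+19=22
- B: weight 4, value 19
- A+C: weight 2+3=5, value 3+11=14
- C: weight 3, value 11
Best: $23.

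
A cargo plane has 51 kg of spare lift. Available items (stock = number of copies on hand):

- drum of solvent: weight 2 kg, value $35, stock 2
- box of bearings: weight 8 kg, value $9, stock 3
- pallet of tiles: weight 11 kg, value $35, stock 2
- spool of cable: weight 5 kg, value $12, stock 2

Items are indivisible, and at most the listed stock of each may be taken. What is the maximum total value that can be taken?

Top feasible selections:
- 2×drum of solvent + 1×box of bearings + 2×pallet of tiles + 2×spool of cable: weight 44, value 173
- 2×drum of solvent + 2×box of bearings + 2×pallet of tiles + 1×spool of cable: weight 47, value 170
- 2×drum of solvent + 3×box of bearings + 2×pallet of tiles: weight 50, value 167
Best: $173.

$173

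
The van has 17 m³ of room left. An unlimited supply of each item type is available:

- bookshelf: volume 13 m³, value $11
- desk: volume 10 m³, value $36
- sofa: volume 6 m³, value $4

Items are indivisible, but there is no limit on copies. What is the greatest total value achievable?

Best value-per-unit is desk at 36/10; filling with it alone gives 1×36 = 36.
Optimal mix: 1×desk + 1×sofa → volume 16, value 40.

$40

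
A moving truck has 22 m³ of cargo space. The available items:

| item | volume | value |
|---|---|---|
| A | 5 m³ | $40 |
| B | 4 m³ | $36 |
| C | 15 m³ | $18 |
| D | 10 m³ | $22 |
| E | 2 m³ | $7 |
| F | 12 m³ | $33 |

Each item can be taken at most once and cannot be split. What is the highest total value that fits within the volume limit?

Check high-value combinations within 22 m³:
- A+B+F: volume 5+4+12=21, value 40+36+33=109
- A+B+D+E: volume 5+4+10+2=21, value 40+36+22+7=105
- A+B+D: volume 5+4+10=19, value 40+36+22=98
Best: $109.

$109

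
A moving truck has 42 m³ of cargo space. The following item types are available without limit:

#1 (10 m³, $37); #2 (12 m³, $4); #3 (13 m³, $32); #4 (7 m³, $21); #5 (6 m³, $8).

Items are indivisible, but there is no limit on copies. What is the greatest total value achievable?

$148

Best value-per-unit is #1 at 37/10, and filling with it alone uses volume 4×10=40. No mix of the others beats 4×37 = 148.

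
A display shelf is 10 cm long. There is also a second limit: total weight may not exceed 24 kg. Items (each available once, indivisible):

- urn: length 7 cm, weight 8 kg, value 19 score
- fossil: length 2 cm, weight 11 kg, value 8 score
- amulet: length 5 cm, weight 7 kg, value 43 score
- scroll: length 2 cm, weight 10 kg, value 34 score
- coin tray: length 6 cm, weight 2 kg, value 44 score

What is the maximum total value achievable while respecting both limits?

86 score

Feasible sets respecting both limits:
- fossil+scroll+coin tray: length 10, weight 23, value 86
- scroll+coin tray: length 8, weight 12, value 78
- amulet+scroll: length 7, weight 17, value 77
Best: 86 score.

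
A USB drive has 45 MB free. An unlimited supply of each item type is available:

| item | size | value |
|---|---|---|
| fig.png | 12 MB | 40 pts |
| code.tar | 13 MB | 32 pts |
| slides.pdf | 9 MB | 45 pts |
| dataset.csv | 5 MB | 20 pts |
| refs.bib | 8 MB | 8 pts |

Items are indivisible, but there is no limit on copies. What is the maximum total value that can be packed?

225 pts

Best value-per-unit is slides.pdf at 45/9, and filling with it alone uses size 5×9=45. No mix of the others beats 5×45 = 225.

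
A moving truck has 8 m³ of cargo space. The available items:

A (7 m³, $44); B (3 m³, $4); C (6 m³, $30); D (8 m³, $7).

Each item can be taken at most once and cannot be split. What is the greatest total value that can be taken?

Check high-value combinations within 8 m³:
- A: volume 7, value 44
- C: volume 6, value 30
- D: volume 8, value 7
- B: volume 3, value 4
Best: $44.

$44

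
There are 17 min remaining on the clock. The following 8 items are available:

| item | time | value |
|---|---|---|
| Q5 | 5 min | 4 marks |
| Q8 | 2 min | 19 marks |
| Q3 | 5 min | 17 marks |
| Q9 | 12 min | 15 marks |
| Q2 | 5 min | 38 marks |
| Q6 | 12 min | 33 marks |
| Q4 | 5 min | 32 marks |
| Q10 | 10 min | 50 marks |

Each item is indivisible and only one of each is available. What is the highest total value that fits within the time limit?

107 marks

This is a 0/1 knapsack; check combinations near the capacity.
- Q8+Q2+Q10: time 2+5+10=17, value 19+38+50=107
- Q8+Q3+Q2+Q4: time 2+5+5+5=17, value 19+17+38+32=106
- Q8+Q4+Q10: time 2+5+10=17, value 19+32+50=101
Best: 107 marks.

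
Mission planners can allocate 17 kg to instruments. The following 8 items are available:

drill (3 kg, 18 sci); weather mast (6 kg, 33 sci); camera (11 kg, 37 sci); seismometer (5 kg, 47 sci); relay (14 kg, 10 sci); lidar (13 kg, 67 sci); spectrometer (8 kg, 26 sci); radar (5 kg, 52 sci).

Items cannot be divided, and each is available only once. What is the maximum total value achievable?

Check high-value combinations within 17 kg:
- weather mast+seismometer+radar: mass 6+5+5=16, value 33+47+52=132
- drill+seismometer+radar: mass 3+5+5=13, value 18+47+52=117
- drill+weather mast+radar: mass 3+6+5=14, value 18+33+52=103
Best: 132 sci.

132 sci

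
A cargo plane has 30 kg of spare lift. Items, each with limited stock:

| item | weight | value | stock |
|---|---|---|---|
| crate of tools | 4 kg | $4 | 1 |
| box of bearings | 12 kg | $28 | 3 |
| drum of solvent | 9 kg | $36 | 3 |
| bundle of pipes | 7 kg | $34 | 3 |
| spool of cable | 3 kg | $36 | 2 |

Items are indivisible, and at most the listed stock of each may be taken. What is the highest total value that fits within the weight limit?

$176

Top feasible selections:
- 1×drum of solvent + 2×bundle of pipes + 2×spool of cable: weight 29, value 176
- 3×bundle of pipes + 2×spool of cable: weight 27, value 174
- 1×crate of tools + 2×drum of solvent + 2×spool of cable: weight 28, value 148
- 1×crate of tools + 1×drum of solvent + 1×bundle of pipes + 2×spool of cable: weight 26, value 146
Best: $176.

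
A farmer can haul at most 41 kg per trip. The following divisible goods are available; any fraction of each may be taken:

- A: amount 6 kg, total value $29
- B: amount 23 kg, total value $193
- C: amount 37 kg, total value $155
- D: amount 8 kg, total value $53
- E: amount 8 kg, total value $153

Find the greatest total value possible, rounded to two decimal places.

Take in order of value per unit:
- E (153/8 per unit): all 8 → value 153, running total 153.00
- B (193/23 per unit): all 23 → value 193, running total 346.00
- D (53/8 per unit): all 8 → value 53, running total 399.00
- A (29/6 per unit): 2 of 6 → value 2×29/6 = 9.6667, running total 408.67
Total 408.67.

408.67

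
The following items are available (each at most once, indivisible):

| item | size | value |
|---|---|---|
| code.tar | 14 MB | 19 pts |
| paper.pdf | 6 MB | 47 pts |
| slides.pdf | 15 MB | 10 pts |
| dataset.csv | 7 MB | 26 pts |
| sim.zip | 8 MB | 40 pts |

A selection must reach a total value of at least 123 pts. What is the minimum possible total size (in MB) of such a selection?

Subsets with value ≥ 123, sorted by total size:
- code.tar+paper.pdf+dataset.csv+sim.zip: size 35, value 132
- paper.pdf+slides.pdf+dataset.csv+sim.zip: size 36, value 123
- code.tar+paper.pdf+slides.pdf+dataset.csv+sim.zip: size 50, value 142
Minimum size: 35 MB.

35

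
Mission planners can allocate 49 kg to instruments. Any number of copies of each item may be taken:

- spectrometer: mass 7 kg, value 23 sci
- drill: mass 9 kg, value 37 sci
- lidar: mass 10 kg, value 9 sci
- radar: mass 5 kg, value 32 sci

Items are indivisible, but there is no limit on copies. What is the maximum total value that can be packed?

Best value-per-unit is radar at 32/5; filling with it alone gives 9×32 = 288.
Optimal mix: 1×drill + 8×radar → mass 49, value 293.

293 sci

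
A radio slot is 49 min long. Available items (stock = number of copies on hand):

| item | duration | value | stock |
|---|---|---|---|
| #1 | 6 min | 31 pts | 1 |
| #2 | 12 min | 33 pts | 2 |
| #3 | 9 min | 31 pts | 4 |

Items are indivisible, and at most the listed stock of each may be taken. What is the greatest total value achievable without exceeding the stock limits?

Top feasible selections:
- 1×#1 + 2×#2 + 2×#3: duration 48, value 159
- 1×#1 + 1×#2 + 3×#3: duration 45, value 157
- 1×#2 + 4×#3: duration 48, value 157
- 1×#1 + 4×#3: duration 42, value 155
Best: 159 pts.

159 pts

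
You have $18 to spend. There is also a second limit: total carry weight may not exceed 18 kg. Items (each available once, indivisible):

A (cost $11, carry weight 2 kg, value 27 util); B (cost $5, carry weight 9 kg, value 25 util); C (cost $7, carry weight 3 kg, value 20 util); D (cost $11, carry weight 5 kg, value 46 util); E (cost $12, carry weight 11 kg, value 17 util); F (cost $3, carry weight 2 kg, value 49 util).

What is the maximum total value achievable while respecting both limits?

95 util

Feasible sets respecting both limits:
- D+F: cost 14, carry weight 7, value 95
- B+C+F: cost 15, carry weight 14, value 94
- A+F: cost 14, carry weight 4, value 76
Best: 95 util.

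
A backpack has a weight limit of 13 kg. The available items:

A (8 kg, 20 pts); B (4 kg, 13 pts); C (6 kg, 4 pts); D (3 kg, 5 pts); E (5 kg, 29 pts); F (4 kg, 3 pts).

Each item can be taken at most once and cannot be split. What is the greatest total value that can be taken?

49 pts

Check high-value combinations within 13 kg:
- A+E: weight 8+5=13, value 20+29=49
- B+D+E: weight 4+3+5=12, value 13+5+29=47
- B+E+F: weight 4+5+4=13, value 13+29+3=45
- B+E: weight 4+5=9, value 13+29=42
- D+E+F: weight 3+5+4=12, value 5+29+3=37
Best: 49 pts.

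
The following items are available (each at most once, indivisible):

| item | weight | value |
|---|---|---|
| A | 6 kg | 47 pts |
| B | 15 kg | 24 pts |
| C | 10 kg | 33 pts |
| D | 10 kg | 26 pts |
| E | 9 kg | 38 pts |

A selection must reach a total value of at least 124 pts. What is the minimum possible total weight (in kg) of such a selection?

Subsets with value ≥ 124, sorted by total weight:
- A+C+D+E: weight 35, value 144
- A+B+C+E: weight 40, value 142
- A+B+D+E: weight 40, value 135
Minimum weight: 35 kg.

35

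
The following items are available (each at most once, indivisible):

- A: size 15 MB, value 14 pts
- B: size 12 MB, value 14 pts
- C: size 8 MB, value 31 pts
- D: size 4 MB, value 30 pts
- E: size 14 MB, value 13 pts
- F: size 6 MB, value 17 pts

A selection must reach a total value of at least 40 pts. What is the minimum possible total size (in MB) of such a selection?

Subsets with value ≥ 40, sorted by total size:
- D+F: size 10, value 47
- C+D: size 12, value 61
- C+F: size 14, value 48
Minimum size: 10 MB.

10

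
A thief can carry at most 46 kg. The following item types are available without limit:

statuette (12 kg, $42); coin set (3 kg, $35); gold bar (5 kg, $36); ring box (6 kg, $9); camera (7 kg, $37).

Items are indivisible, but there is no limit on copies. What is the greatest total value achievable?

$525

Best value-per-unit is coin set at 35/3, and filling with it alone uses weight 15×3=45. No mix of the others beats 15×35 = 525.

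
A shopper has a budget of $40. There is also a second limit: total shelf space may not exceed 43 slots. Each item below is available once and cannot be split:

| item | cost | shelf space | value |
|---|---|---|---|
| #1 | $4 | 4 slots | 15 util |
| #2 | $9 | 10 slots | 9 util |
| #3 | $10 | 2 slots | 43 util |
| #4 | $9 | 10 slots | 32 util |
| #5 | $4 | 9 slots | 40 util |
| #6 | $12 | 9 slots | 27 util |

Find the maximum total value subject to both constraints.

Feasible sets respecting both limits:
- #1+#3+#4+#5+#6: cost 39, shelf space 34, value 157
- #3+#4+#5+#6: cost 35, shelf space 30, value 142
- #1+#2+#3+#4+#5: cost 36, shelf space 35, value 139
- #1+#2+#3+#5+#6: cost 39, shelf space 34, value 134
Best: 157 util.

157 util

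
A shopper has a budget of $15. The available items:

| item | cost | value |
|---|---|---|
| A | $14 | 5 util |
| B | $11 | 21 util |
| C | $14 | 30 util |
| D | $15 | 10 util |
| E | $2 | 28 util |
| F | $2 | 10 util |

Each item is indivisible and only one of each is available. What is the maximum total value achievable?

59 util

Check high-value combinations within $15:
- B+E+F: cost 11+2+2=15, value 21+28+10=59
- B+E: cost 11+2=13, value 21+28=49
- E+F: cost 2+2=4, value 28+10=38
Best: 59 util.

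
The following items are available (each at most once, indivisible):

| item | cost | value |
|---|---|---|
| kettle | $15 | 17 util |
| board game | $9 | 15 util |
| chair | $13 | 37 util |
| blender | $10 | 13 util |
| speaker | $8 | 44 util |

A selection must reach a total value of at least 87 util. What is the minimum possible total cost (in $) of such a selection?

Subsets with value ≥ 87, sorted by total cost:
- board game+chair+speaker: cost 30, value 96
- chair+blender+speaker: cost 31, value 94
- kettle+chair+speaker: cost 36, value 98
Minimum cost: 30 $.

30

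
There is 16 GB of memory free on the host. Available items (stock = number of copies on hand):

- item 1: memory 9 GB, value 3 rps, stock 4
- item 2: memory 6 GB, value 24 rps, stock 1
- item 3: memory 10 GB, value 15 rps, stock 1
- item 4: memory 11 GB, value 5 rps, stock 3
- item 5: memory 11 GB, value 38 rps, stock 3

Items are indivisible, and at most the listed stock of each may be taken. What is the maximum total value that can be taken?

Top feasible selections:
- 1×item 2 + 1×item 3: memory 16, value 39
- 1×item 5: memory 11, value 38
- 1×item 1 + 1×item 2: memory 15, value 27
- 1×item 2: memory 6, value 24
Best: 39 rps.

39 rps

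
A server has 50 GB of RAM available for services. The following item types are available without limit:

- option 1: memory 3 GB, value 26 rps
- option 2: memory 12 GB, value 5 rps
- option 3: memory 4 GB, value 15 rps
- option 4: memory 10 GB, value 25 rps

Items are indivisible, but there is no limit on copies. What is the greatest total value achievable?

416 rps

Best value-per-unit is option 1 at 26/3, and filling with it alone uses memory 16×3=48. No mix of the others beats 16×26 = 416.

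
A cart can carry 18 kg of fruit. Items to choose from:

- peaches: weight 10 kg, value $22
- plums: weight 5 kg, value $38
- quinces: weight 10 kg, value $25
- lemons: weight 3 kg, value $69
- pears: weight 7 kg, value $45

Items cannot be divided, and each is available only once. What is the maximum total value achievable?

This is a 0/1 knapsack; check combinations near the capacity.
- plums+lemons+pears: weight 5+3+7=15, value 38+69+45=152
- plums+quinces+lemons: weight 5+10+3=18, value 38+25+69=132
- peaches+plums+lemons: weight 10+5+3=18, value 22+38+69=129
- lemons+pears: weight 3+7=10, value 69+45=114
- plums+lemons: weight 5+3=8, value 38+69=107
Best: $152.

$152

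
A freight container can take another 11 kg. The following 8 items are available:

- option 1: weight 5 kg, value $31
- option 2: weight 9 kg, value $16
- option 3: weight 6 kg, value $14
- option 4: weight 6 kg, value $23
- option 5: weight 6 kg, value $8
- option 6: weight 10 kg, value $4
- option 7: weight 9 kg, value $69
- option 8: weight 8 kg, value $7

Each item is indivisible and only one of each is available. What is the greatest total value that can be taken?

Check high-value combinations within 11 kg:
- option 7: weight 9, value 69
- option 1+option 4: weight 5+6=11, value 31+23=54
- option 1+option 3: weight 5+6=11, value 31+14=45
- option 1+option 5: weight 5+6=11, value 31+8=39
- option 1: weight 5, value 31
Best: $69.

$69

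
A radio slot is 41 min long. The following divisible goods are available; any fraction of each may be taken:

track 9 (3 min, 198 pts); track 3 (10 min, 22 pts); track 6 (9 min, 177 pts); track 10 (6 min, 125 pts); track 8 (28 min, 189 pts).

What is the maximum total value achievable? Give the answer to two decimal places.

655.25

Take in order of value per unit:
- track 9 (198/3 per unit): all 3 → value 198, running total 198.00
- track 10 (125/6 per unit): all 6 → value 125, running total 323.00
- track 6 (177/9 per unit): all 9 → value 177, running total 500.00
- track 8 (189/28 per unit): 23 of 28 → value 23×189/28 = 155.2500, running total 655.25
Total 655.25.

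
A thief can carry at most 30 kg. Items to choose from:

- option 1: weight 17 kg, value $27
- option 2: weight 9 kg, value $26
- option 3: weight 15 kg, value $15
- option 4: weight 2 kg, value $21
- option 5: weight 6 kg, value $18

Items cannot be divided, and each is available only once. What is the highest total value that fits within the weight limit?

Check high-value combinations within 30 kg:
- option 1+option 2+option 4: weight 17+9+2=28, value 27+26+21=74
- option 1+option 4+option 5: weight 17+2+6=25, value 27+21+18=66
- option 2+option 4+option 5: weight 9+2+6=17, value 26+21+18=65
Best: $74.

$74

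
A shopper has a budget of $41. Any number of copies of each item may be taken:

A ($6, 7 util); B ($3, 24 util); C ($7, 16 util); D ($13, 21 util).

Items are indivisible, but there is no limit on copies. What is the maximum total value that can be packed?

312 util

Best value-per-unit is B at 24/3, and filling with it alone uses cost 13×3=39. No mix of the others beats 13×24 = 312.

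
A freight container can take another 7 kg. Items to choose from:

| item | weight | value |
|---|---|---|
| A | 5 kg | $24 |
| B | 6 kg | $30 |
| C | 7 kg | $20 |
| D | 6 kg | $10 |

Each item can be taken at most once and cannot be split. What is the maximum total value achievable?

Check high-value combinations within 7 kg:
- B: weight 6, value 30
- A: weight 5, value 24
- C: weight 7, value 20
- D: weight 6, value 10
Best: $30.

$30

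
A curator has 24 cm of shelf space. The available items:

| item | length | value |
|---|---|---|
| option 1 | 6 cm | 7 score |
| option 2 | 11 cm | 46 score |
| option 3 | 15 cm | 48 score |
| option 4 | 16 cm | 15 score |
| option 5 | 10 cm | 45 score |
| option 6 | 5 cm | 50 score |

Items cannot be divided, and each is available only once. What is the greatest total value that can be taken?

103 score

This is a 0/1 knapsack; check combinations near the capacity.
- option 1+option 2+option 6: length 6+11+5=22, value 7+46+50=103
- option 1+option 5+option 6: length 6+10+5=21, value 7+45+50=102
- option 3+option 6: length 15+5=20, value 48+50=98
Best: 103 score.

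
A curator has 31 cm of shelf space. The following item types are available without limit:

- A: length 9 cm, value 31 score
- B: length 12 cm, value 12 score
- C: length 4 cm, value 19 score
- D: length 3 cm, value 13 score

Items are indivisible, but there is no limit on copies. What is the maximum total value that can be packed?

146 score

Best value-per-unit is C at 19/4; filling with it alone gives 7×19 = 133.
Optimal mix: 7×C + 1×D → length 31, value 146.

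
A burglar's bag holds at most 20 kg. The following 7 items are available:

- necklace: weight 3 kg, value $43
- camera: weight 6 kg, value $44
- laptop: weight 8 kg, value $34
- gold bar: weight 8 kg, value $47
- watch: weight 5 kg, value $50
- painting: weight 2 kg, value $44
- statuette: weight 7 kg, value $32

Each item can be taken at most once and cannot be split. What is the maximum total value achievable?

$184

Check high-value combinations within 20 kg:
- necklace+gold bar+watch+painting: weight 3+8+5+2=18, value 43+47+50+44=184
- necklace+camera+watch+painting: weight 3+6+5+2=16, value 43+44+50+44=181
- necklace+camera+gold bar+painting: weight 3+6+8+2=19, value 43+44+47+44=178
- necklace+laptop+watch+painting: weight 3+8+5+2=18, value 43+34+50+44=171
- camera+watch+painting+statuette: weight 6+5+2+7=20, value 44+50+44+32=170
Best: $184.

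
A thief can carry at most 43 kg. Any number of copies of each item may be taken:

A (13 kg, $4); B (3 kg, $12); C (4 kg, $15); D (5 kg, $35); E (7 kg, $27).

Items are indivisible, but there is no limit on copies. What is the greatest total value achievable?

$292

Best value-per-unit is D at 35/5; filling with it alone gives 8×35 = 280.
Optimal mix: 1×B + 8×D → weight 43, value 292.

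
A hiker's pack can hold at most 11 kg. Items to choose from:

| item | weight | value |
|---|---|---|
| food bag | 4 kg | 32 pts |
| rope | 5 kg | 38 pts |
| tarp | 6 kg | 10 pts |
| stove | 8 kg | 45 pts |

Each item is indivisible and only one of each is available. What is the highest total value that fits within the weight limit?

70 pts

Check high-value combinations within 11 kg:
- food bag+rope: weight 4+5=9, value 32+38=70
- rope+tarp: weight 5+6=11, value 38+10=48
- stove: weight 8, value 45
Best: 70 pts.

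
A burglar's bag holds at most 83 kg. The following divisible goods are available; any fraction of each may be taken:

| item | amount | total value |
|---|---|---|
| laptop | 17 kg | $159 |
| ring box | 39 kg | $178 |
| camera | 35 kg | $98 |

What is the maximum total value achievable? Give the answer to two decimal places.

412.60

Take in order of value per unit:
- laptop (159/17 per unit): all 17 → value 159, running total 159.00
- ring box (178/39 per unit): all 39 → value 178, running total 337.00
- camera (98/35 per unit): 27 of 35 → value 27×98/35 = 75.6000, running total 412.60
Total 412.60.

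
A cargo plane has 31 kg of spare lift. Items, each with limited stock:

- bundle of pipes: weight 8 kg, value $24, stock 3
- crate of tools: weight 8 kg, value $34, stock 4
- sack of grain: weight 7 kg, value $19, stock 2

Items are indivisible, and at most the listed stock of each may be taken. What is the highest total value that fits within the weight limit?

Top feasible selections:
- 3×crate of tools + 1×sack of grain: weight 31, value 121
- 1×bundle of pipes + 2×crate of tools + 1×sack of grain: weight 31, value 111
Best: $121.

$121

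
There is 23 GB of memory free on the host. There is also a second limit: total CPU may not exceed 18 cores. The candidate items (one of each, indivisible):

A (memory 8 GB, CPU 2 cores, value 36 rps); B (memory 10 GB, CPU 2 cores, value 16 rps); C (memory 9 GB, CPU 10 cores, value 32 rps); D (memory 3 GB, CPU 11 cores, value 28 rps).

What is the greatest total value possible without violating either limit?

Feasible sets respecting both limits:
- A+B+D: memory 21, CPU 15, value 80
- A+C: memory 17, CPU 12, value 68
- A+D: memory 11, CPU 13, value 64
Best: 80 rps.

80 rps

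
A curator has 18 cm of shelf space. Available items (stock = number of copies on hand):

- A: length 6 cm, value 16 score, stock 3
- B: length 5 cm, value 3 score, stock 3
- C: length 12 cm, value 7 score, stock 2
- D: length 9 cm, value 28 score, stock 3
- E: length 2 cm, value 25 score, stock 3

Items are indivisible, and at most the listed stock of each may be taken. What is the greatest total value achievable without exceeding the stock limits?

Best selections within length 18 and stock limits:
- 2×A + 3×E: length 18, value 107
- 1×D + 3×E: length 15, value 103
- 1×A + 1×B + 3×E: length 17, value 94
Best: 107 score.

107 score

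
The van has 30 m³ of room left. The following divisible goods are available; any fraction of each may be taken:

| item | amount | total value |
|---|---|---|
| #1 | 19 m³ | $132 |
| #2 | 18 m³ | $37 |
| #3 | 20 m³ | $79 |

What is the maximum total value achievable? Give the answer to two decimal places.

175.45

Take in order of value per unit:
- #1 (132/19 per unit): all 19 → value 132, running total 132.00
- #3 (79/20 per unit): 11 of 20 → value 11×79/20 = 43.4500, running total 175.45
Total 175.45.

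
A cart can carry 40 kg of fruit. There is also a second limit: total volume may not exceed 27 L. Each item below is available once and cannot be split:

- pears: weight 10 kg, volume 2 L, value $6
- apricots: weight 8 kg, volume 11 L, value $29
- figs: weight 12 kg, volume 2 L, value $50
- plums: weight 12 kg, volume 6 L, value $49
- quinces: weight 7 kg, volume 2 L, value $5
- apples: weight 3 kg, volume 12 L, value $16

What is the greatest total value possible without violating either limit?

$133

Feasible sets respecting both limits:
- apricots+figs+plums+quinces: weight 39, volume 21, value 133
- apricots+figs+plums: weight 32, volume 19, value 128
- pears+figs+plums+apples: weight 37, volume 22, value 121
Best: $133.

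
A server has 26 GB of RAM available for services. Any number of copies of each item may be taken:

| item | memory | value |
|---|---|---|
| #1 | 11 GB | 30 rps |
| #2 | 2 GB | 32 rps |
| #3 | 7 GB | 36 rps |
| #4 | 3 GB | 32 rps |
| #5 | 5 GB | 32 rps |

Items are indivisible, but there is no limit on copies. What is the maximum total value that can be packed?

Best value-per-unit is #2 at 32/2, and filling with it alone uses memory 13×2=26. No mix of the others beats 13×32 = 416.

416 rps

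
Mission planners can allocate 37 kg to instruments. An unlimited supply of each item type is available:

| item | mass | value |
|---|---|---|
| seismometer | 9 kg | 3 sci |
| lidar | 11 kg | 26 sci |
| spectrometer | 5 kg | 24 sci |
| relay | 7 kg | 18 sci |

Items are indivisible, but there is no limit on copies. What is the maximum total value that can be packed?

168 sci

Best value-per-unit is spectrometer at 24/5, and filling with it alone uses mass 7×5=35. No mix of the others beats 7×24 = 168.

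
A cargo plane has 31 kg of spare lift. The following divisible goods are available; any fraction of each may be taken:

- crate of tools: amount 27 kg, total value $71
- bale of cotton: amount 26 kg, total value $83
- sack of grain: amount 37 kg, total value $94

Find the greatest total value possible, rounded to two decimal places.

Take in order of value per unit:
- bale of cotton (83/26 per unit): all 26 → value 83, running total 83.00
- crate of tools (71/27 per unit): 5 of 27 → value 5×71/27 = 13.1481, running total 96.15
Total 96.15.

96.15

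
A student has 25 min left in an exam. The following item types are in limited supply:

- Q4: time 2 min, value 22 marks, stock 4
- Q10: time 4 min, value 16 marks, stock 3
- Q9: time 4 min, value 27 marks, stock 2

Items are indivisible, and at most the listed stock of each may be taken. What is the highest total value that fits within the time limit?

Best selections within time 25 and stock limits:
- 4×Q4 + 2×Q10 + 2×Q9: time 24, value 174
- 4×Q4 + 3×Q10 + 1×Q9: time 24, value 163
Best: 174 marks.

174 marks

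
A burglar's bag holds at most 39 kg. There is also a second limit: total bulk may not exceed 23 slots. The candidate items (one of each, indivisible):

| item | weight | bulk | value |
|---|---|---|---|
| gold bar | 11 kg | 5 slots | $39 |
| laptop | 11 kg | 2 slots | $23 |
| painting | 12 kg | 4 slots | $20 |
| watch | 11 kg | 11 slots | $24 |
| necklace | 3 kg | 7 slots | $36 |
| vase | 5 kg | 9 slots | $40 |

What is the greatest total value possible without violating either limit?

$138

Feasible sets respecting both limits:
- gold bar+laptop+necklace+vase: weight 30, bulk 23, value 138
- gold bar+laptop+painting+vase: weight 39, bulk 20, value 122
- laptop+painting+necklace+vase: weight 31, bulk 22, value 119
Best: $138.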